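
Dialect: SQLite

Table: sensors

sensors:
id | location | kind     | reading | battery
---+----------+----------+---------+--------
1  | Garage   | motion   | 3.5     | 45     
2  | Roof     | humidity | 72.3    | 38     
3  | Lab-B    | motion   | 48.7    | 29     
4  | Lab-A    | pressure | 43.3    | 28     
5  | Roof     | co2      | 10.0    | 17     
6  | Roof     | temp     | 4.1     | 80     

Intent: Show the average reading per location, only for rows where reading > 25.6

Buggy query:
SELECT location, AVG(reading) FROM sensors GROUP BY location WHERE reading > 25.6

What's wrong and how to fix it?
Bug: WHERE cannot follow GROUP BY

Fix: Move the WHERE clause before GROUP BY

Corrected query:
SELECT location, AVG(reading) FROM sensors WHERE reading > 25.6 GROUP BY location

Result:
location | AVG(reading)
---------+-------------
Lab-A    | 43.3        
Lab-B    | 48.7        
Roof     | 72.3        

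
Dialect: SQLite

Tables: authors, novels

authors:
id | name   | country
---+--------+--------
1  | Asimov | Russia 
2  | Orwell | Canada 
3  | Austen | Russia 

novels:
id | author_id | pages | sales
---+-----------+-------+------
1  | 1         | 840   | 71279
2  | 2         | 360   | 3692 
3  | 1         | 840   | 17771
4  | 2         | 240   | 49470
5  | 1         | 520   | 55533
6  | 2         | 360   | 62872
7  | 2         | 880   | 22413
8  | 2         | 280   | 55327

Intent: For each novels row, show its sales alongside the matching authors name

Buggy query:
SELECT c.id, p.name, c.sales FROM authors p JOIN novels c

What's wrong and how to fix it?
Bug: JOIN with no ON clause produces a cartesian product; every novels row pairs with every authors row

Fix: Add ON c.author_id = p.id to the JOIN

Corrected query:
SELECT c.id, p.name, c.sales FROM authors p JOIN novels c ON c.author_id = p.id

Result:
id | name   | sales
---+--------+------
1  | Asimov | 71279
2  | Orwell | 3692 
3  | Asimov | 17771
4  | Orwell | 49470
5  | Asimov | 55533
6  | Orwell | 62872
7  | Orwell | 22413
8  | Orwell | 55327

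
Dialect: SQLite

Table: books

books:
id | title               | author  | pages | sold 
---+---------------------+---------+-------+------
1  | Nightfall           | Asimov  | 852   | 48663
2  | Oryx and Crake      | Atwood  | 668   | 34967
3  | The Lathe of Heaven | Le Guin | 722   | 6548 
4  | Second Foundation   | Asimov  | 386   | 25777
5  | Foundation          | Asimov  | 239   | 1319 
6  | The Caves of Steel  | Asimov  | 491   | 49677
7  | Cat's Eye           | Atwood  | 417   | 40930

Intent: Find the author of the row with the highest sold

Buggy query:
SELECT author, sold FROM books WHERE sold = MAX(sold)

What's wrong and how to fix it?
Bug: MAX(sold) is an aggregate and cannot be used directly in WHERE

Fix: Use a subquery: WHERE sold = (SELECT MAX(sold) FROM books)

Corrected query:
SELECT author, sold FROM books WHERE sold = (SELECT MAX(sold) FROM books)

Result:
author | sold 
-------+------
Asimov | 49677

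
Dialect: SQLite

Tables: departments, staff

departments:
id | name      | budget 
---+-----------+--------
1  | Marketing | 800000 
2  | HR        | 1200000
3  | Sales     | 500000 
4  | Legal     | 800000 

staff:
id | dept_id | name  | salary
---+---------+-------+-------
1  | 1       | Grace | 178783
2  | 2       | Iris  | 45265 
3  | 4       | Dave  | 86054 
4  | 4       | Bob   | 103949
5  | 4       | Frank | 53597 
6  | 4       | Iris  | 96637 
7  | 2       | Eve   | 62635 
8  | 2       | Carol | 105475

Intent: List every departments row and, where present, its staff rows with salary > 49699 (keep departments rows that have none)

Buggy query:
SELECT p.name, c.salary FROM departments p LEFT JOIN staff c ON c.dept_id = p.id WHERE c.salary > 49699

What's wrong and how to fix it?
Bug: Filtering c.salary in WHERE discards the NULL rows produced by LEFT JOIN, turning it into an inner join

Fix: Move the right-table condition into the ON clause so unmatched parents are kept

Corrected query:
SELECT p.name, c.salary FROM departments p LEFT JOIN staff c ON c.dept_id = p.id AND c.salary > 49699

Result:
name      | salary
----------+-------
Marketing | 178783
HR        | 62635 
HR        | 105475
Sales     | NULL  
Legal     | 53597 
Legal     | 86054 
Legal     | 96637 
Legal     | 103949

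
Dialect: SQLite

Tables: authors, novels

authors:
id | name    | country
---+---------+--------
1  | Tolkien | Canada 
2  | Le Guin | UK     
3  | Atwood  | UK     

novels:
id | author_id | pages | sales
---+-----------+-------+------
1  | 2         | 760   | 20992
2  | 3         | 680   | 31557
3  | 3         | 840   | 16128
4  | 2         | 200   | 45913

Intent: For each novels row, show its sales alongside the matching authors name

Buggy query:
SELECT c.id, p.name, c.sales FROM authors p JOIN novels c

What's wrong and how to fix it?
Bug: JOIN with no ON clause produces a cartesian product; every novels row pairs with every authors row

Fix: Specify the join condition linking the foreign key to the parent id

Corrected query:
SELECT c.id, p.name, c.sales FROM authors p JOIN novels c ON c.author_id = p.id

Result:
id | name    | sales
---+---------+------
1  | Le Guin | 20992
2  | Atwood  | 31557
3  | Atwood  | 16128
4  | Le Guin | 45913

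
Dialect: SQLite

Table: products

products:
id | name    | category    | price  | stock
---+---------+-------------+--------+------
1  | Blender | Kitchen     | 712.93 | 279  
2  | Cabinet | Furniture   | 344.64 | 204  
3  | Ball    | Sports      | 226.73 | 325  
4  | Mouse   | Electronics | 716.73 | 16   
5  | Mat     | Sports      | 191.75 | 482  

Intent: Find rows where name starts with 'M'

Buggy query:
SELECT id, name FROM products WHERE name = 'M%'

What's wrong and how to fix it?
Bug: Wildcards only work with LIKE; '=' treats '%' as a literal character

Fix: Replace '=' with LIKE so 'M%' is treated as a pattern

Corrected query:
SELECT id, name FROM products WHERE name LIKE 'M%'

Result:
id | name 
---+------
4  | Mouse
5  | Mat  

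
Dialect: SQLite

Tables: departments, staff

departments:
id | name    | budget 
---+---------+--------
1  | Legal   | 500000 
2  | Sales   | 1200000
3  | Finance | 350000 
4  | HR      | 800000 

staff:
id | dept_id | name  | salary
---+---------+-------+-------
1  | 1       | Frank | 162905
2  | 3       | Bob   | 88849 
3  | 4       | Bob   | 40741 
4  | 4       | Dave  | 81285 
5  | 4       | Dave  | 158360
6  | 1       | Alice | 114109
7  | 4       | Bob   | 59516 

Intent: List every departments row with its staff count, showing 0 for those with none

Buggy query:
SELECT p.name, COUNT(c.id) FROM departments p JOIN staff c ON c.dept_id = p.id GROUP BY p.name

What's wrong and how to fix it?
Bug: INNER JOIN drops departments rows that have no matching staff rows

Fix: Use LEFT JOIN so parents without children still appear (COUNT(c.id) gives 0)

Corrected query:
SELECT p.name, COUNT(c.id) FROM departments p LEFT JOIN staff c ON c.dept_id = p.id GROUP BY p.name

Result:
name    | COUNT(c.id)
--------+------------
Finance | 1          
HR      | 4          
Legal   | 2          
Sales   | 0          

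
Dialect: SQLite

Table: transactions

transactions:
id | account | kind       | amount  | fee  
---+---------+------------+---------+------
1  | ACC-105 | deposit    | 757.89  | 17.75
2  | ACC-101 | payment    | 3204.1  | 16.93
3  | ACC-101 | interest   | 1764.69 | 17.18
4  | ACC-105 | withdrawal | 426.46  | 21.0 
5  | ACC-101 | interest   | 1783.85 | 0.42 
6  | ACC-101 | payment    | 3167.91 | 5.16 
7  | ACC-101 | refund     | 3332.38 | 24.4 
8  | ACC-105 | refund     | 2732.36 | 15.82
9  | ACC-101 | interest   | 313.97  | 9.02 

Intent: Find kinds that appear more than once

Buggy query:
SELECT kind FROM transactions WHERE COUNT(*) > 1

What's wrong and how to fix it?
Bug: COUNT(*) is an aggregate and cannot be used in WHERE

Fix: GROUP BY kind, then filter groups with HAVING COUNT(*) > 1

Corrected query:
SELECT kind FROM transactions GROUP BY kind HAVING COUNT(*) > 1

Result:
kind    
--------
interest
payment 
refund  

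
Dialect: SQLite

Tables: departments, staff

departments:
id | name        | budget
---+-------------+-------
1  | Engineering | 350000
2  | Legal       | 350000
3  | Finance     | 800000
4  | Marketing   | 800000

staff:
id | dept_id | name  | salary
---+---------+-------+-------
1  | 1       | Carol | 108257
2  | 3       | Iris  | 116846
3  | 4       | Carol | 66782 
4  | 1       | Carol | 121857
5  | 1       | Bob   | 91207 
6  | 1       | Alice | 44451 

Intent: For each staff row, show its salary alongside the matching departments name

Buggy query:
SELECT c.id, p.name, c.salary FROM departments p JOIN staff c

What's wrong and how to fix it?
Bug: Missing join condition: each staff row is matched to all departments rows instead of just its own

Fix: Add ON c.dept_id = p.id to the JOIN

Corrected query:
SELECT c.id, p.name, c.salary FROM departments p JOIN staff c ON c.dept_id = p.id

Result:
id | name        | salary
---+-------------+-------
1  | Engineering | 108257
2  | Finance     | 116846
3  | Marketing   | 66782 
4  | Engineering | 121857
5  | Engineering | 91207 
6  | Engineering | 44451 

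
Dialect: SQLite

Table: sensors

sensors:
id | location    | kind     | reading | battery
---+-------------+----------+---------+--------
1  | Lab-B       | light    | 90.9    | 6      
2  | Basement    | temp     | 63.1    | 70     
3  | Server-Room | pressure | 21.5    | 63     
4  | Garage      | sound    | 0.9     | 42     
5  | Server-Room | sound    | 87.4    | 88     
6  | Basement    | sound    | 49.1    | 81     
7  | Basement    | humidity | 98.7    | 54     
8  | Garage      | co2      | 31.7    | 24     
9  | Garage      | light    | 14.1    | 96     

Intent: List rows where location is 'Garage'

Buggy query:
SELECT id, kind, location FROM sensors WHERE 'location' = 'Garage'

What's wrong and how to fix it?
Bug: 'location' in single quotes is a string literal, not the column; the comparison is literal-vs-literal and never true

Fix: Reference the column as location without single quotes

Corrected query:
SELECT id, kind, location FROM sensors WHERE location = 'Garage'

Result:
id | kind  | location
---+-------+---------
4  | sound | Garage  
8  | co2   | Garage  
9  | light | Garage  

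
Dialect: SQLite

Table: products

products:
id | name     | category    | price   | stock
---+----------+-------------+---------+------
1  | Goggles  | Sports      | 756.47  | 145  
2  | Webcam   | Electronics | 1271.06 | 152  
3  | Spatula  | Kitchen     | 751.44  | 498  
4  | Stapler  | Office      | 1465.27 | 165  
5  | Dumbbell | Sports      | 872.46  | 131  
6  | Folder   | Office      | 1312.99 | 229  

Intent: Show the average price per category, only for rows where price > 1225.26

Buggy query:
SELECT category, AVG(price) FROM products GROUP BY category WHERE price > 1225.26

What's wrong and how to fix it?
Bug: Row-level WHERE must come before GROUP BY in the clause order

Fix: Place WHERE between FROM and GROUP BY

Corrected query:
SELECT category, AVG(price) FROM products WHERE price > 1225.26 GROUP BY category

Result:
category    | AVG(price)
------------+-----------
Electronics | 1271.06   
Office      | 1389.13   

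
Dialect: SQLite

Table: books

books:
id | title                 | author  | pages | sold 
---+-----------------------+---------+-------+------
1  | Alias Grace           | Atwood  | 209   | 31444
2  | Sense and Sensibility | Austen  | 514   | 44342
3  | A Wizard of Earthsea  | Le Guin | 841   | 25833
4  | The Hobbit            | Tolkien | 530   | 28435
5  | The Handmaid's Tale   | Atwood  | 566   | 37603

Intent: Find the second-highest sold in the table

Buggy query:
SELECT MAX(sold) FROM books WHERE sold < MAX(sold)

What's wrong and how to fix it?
Bug: The inner MAX is an aggregate inside WHERE, which is not allowed

Fix: Compute the overall MAX in a subquery, then take MAX of rows below it

Corrected query:
SELECT MAX(sold) FROM books WHERE sold < (SELECT MAX(sold) FROM books)

Result:
MAX(sold)
---------
37603    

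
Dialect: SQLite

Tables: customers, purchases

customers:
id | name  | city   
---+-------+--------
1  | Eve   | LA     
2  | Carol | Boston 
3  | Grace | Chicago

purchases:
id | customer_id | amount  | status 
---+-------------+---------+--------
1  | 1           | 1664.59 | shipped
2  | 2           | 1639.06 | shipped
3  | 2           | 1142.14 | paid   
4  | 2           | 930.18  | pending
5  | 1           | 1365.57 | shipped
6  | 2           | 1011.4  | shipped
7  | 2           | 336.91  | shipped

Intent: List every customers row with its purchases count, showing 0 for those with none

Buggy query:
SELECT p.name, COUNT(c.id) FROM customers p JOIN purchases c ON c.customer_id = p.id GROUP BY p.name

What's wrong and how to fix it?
Bug: INNER JOIN drops customers rows that have no matching purchases rows

Fix: Use LEFT JOIN so parents without children still appear (COUNT(c.id) gives 0)

Corrected query:
SELECT p.name, COUNT(c.id) FROM customers p LEFT JOIN purchases c ON c.customer_id = p.id GROUP BY p.name

Result:
name  | COUNT(c.id)
------+------------
Carol | 5          
Eve   | 2          
Grace | 0          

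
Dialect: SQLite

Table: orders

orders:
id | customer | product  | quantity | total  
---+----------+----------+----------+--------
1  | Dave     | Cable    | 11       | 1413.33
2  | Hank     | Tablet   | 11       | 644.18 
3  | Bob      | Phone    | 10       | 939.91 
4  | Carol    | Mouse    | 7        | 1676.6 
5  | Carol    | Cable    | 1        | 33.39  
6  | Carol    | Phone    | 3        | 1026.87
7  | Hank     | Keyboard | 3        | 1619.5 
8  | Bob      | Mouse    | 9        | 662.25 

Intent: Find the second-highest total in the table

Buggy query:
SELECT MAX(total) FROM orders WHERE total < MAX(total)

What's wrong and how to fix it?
Bug: The inner MAX is an aggregate inside WHERE, which is not allowed

Fix: Compute the overall MAX in a subquery, then take MAX of rows below it

Corrected query:
SELECT MAX(total) FROM orders WHERE total < (SELECT MAX(total) FROM orders)

Result:
MAX(total)
----------
1619.5    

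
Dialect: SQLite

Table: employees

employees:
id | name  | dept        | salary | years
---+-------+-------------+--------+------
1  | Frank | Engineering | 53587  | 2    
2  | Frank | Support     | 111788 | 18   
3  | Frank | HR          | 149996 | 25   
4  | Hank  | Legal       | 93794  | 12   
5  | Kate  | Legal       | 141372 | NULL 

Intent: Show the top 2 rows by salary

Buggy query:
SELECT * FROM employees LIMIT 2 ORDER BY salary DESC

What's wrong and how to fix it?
Bug: LIMIT must come after ORDER BY

Fix: Sort with ORDER BY, then apply LIMIT

Corrected query:
SELECT * FROM employees ORDER BY salary DESC LIMIT 2

Result:
id | name  | dept  | salary | years
---+-------+-------+--------+------
3  | Frank | HR    | 149996 | 25   
5  | Kate  | Legal | 141372 | NULL 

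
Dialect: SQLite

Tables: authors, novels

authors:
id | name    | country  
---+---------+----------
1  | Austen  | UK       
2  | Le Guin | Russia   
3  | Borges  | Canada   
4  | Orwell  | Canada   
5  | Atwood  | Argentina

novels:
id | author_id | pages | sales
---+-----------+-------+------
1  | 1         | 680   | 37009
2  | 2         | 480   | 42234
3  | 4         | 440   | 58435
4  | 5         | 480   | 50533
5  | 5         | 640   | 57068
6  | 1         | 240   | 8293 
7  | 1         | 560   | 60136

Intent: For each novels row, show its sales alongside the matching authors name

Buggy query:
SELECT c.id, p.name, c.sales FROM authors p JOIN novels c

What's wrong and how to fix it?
Bug: JOIN with no ON clause produces a cartesian product; every novels row pairs with every authors row

Fix: Specify the join condition linking the foreign key to the parent id

Corrected query:
SELECT c.id, p.name, c.sales FROM authors p JOIN novels c ON c.author_id = p.id

Result:
id | name    | sales
---+---------+------
1  | Austen  | 37009
2  | Le Guin | 42234
3  | Orwell  | 58435
4  | Atwood  | 50533
5  | Atwood  | 57068
6  | Austen  | 8293 
7  | Austen  | 60136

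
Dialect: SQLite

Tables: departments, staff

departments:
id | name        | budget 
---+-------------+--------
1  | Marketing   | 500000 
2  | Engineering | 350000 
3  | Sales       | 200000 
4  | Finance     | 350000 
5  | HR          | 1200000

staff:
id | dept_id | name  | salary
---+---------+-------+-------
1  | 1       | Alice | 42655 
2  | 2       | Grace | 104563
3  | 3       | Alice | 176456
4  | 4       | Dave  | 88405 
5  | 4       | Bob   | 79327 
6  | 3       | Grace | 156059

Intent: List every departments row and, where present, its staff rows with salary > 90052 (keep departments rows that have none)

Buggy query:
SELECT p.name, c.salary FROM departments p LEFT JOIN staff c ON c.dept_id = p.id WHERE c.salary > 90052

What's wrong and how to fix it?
Bug: A WHERE condition on the right-hand table after LEFT JOIN drops unmatched parents

Fix: Move the right-table condition into the ON clause so unmatched parents are kept

Corrected query:
SELECT p.name, c.salary FROM departments p LEFT JOIN staff c ON c.dept_id = p.id AND c.salary > 90052

Result:
name        | salary
------------+-------
Marketing   | NULL  
Engineering | 104563
Sales       | 156059
Sales       | 176456
Finance     | NULL  
HR          | NULL  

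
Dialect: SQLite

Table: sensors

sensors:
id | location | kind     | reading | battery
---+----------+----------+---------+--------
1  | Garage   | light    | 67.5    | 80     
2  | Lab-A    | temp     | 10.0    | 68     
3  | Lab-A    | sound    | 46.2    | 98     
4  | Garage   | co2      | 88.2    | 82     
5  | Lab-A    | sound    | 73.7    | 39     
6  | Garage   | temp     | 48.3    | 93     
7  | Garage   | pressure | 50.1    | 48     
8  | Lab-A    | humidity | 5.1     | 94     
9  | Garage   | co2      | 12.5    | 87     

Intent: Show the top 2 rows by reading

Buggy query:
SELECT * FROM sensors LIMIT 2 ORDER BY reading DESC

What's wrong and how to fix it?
Bug: ORDER BY cannot follow LIMIT; LIMIT is the final clause

Fix: Sort with ORDER BY, then apply LIMIT

Corrected query:
SELECT * FROM sensors ORDER BY reading DESC LIMIT 2

Result:
id | location | kind  | reading | battery
---+----------+-------+---------+--------
4  | Garage   | co2   | 88.2    | 82     
5  | Lab-A    | sound | 73.7    | 39     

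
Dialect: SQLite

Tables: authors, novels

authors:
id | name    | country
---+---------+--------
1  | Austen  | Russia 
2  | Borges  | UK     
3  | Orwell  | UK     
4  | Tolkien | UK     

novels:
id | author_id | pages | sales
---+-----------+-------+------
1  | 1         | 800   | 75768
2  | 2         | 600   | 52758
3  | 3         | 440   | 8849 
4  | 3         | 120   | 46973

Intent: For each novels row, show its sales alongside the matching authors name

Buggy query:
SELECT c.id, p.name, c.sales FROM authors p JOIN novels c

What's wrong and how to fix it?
Bug: Missing join condition: each novels row is matched to all authors rows instead of just its own

Fix: Add ON c.author_id = p.id to the JOIN

Corrected query:
SELECT c.id, p.name, c.sales FROM authors p JOIN novels c ON c.author_id = p.id

Result:
id | name   | sales
---+--------+------
1  | Austen | 75768
2  | Borges | 52758
3  | Orwell | 8849 
4  | Orwell | 46973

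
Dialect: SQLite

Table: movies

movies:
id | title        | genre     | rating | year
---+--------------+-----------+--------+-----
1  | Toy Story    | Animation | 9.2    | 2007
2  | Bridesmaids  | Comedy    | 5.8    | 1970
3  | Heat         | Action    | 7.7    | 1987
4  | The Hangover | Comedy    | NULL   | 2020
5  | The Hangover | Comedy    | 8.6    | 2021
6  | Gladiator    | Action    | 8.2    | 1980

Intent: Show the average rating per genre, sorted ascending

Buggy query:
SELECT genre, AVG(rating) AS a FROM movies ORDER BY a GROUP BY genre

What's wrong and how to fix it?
Bug: ORDER BY appears before GROUP BY; SQL clause order requires GROUP BY first

Fix: Move ORDER BY to the end, after GROUP BY

Corrected query:
SELECT genre, AVG(rating) AS a FROM movies GROUP BY genre ORDER BY a

Result:
genre     | a   
----------+-----
Comedy    | 7.2 
Action    | 7.95
Animation | 9.2 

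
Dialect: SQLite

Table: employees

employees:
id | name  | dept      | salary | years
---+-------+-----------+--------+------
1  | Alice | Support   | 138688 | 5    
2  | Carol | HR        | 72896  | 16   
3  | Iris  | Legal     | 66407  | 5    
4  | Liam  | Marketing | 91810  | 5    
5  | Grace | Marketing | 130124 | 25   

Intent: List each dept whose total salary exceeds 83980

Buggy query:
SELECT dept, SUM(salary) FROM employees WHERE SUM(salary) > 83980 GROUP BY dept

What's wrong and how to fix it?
Bug: SUM(salary) is an aggregate, but WHERE filters rows before aggregation

Fix: Move the aggregate condition to a HAVING clause

Corrected query:
SELECT dept, SUM(salary) FROM employees GROUP BY dept HAVING SUM(salary) > 83980

Result:
dept      | SUM(salary)
----------+------------
Marketing | 221934     
Support   | 138688     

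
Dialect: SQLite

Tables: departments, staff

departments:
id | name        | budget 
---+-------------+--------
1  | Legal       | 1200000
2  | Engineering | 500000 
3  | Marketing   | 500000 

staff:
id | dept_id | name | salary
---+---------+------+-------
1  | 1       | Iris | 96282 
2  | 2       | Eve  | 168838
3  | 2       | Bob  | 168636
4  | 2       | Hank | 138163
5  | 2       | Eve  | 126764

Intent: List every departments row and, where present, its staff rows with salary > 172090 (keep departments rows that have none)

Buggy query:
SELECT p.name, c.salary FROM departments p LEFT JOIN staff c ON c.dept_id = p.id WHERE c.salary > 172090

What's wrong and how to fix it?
Bug: Filtering c.salary in WHERE discards the NULL rows produced by LEFT JOIN, turning it into an inner join

Fix: Move the right-table condition into the ON clause so unmatched parents are kept

Corrected query:
SELECT p.name, c.salary FROM departments p LEFT JOIN staff c ON c.dept_id = p.id AND c.salary > 172090

Result:
name        | salary
------------+-------
Legal       | NULL  
Engineering | NULL  
Marketing   | NULL  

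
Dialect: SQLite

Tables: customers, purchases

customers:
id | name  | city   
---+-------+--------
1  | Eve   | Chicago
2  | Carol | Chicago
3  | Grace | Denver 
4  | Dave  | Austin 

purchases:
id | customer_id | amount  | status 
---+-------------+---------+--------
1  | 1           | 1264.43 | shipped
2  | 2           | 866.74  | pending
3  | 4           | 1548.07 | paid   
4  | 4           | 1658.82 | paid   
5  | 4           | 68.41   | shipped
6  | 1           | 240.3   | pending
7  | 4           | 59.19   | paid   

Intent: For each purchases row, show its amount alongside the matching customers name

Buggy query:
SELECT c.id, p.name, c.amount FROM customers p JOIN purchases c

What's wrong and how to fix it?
Bug: Missing join condition: each purchases row is matched to all customers rows instead of just its own

Fix: Add ON c.customer_id = p.id to the JOIN

Corrected query:
SELECT c.id, p.name, c.amount FROM customers p JOIN purchases c ON c.customer_id = p.id

Result:
id | name  | amount 
---+-------+--------
1  | Eve   | 1264.43
2  | Carol | 866.74 
3  | Dave  | 1548.07
4  | Dave  | 1658.82
5  | Dave  | 68.41  
6  | Eve   | 240.3  
7  | Dave  | 59.19  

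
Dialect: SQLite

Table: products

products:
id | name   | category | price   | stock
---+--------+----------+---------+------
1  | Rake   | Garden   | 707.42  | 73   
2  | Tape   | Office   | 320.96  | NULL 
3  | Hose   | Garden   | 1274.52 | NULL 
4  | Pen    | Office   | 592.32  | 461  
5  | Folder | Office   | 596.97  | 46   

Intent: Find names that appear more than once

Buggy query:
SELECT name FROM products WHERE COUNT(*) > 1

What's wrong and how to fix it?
Bug: WHERE can't reference COUNT(*); aggregates are computed after WHERE

Fix: Group first, then use HAVING for the count condition

Corrected query:
SELECT name FROM products GROUP BY name HAVING COUNT(*) > 1

Result:
(no rows)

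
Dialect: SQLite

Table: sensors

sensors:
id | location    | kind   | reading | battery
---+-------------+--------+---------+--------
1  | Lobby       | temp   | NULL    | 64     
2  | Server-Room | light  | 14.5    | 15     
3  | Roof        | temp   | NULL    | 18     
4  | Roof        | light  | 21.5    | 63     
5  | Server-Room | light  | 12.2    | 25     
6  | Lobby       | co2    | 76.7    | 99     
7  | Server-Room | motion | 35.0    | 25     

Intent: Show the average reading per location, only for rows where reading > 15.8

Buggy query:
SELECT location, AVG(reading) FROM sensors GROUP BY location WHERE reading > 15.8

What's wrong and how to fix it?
Bug: WHERE cannot follow GROUP BY

Fix: Place WHERE between FROM and GROUP BY

Corrected query:
SELECT location, AVG(reading) FROM sensors WHERE reading > 15.8 GROUP BY location

Result:
location    | AVG(reading)
------------+-------------
Lobby       | 76.7        
Roof        | 21.5        
Server-Room | 35          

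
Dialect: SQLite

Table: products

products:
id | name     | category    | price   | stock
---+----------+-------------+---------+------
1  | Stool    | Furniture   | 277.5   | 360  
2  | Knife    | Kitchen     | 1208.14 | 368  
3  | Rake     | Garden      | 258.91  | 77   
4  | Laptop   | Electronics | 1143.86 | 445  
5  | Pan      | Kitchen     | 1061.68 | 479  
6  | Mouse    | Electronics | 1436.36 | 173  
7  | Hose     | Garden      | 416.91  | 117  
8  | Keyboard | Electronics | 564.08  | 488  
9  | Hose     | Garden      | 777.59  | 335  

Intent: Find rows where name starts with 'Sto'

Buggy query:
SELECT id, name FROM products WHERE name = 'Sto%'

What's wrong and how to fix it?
Bug: Wildcards only work with LIKE; '=' treats '%' as a literal character

Fix: Replace '=' with LIKE so 'Sto%' is treated as a pattern

Corrected query:
SELECT id, name FROM products WHERE name LIKE 'Sto%'

Result:
id | name 
---+------
1  | Stool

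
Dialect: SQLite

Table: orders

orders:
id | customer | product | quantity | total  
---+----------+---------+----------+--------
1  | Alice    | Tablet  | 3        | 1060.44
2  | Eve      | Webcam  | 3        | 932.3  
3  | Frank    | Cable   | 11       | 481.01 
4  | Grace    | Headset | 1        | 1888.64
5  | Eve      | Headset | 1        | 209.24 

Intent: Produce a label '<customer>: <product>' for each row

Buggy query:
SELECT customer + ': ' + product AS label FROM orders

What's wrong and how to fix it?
Bug: '+' is numeric addition; on text columns SQLite converts them to 0 instead of concatenating

Fix: Use the || operator for string concatenation

Corrected query:
SELECT customer || ': ' || product AS label FROM orders

Result:
label         
--------------
Alice: Tablet 
Eve: Webcam   
Frank: Cable  
Grace: Headset
Eve: Headset  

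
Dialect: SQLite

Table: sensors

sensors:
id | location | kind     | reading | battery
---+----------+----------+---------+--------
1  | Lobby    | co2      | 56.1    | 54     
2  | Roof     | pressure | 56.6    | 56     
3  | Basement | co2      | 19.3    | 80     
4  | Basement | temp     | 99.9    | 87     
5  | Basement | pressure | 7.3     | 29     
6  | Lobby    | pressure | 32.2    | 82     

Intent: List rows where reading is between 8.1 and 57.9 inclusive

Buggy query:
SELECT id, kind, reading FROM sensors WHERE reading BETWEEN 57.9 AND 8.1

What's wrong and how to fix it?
Bug: BETWEEN expects the lower bound first; with 57.9 AND 8.1 the range is empty

Fix: Write BETWEEN 8.1 AND 57.9

Corrected query:
SELECT id, kind, reading FROM sensors WHERE reading BETWEEN 8.1 AND 57.9

Result:
id | kind     | reading
---+----------+--------
1  | co2      | 56.1   
2  | pressure | 56.6   
3  | co2      | 19.3   
6  | pressure | 32.2   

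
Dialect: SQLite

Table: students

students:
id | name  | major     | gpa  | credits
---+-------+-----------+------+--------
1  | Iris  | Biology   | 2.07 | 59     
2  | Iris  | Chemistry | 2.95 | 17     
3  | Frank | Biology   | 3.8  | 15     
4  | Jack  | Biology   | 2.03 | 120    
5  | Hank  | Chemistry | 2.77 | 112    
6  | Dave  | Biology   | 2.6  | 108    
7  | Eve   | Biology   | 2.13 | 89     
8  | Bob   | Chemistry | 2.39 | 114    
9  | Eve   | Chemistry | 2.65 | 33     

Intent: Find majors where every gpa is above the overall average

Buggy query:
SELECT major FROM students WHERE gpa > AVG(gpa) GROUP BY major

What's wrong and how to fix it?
Bug: WHERE evaluates per row before aggregation, so AVG() is unavailable

Fix: Use a subquery for AVG and a HAVING MIN(...) filter so the condition holds for every row in the group

Corrected query:
SELECT major FROM students GROUP BY major HAVING MIN(gpa) > (SELECT AVG(gpa) FROM students)

Result:
(no rows)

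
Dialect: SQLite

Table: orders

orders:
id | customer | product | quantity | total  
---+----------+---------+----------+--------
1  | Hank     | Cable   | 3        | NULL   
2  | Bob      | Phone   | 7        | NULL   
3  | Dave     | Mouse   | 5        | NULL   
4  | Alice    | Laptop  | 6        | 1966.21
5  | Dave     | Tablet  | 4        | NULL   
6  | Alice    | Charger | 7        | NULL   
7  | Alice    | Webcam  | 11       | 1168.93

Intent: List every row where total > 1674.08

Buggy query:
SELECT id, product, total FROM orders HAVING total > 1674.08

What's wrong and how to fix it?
Bug: HAVING filters the output of aggregation, but this query has no GROUP BY and no aggregate functions, so SQLite rejects it (HAVING clause on a non-aggregate query); the condition here is per row

Fix: Use WHERE for row-level filtering

Corrected query:
SELECT id, product, total FROM orders WHERE total > 1674.08

Result:
id | product | total  
---+---------+--------
4  | Laptop  | 1966.21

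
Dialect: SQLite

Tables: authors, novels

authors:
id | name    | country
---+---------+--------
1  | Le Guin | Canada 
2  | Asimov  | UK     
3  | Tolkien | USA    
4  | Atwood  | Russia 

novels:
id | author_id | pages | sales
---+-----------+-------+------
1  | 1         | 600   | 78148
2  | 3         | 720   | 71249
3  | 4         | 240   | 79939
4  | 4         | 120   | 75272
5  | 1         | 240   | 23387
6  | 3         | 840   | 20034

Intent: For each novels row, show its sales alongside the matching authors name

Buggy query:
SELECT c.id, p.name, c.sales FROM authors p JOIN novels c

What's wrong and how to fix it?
Bug: Missing join condition: each novels row is matched to all authors rows instead of just its own

Fix: Add ON c.author_id = p.id to the JOIN

Corrected query:
SELECT c.id, p.name, c.sales FROM authors p JOIN novels c ON c.author_id = p.id

Result:
id | name    | sales
---+---------+------
1  | Le Guin | 78148
2  | Tolkien | 71249
3  | Atwood  | 79939
4  | Atwood  | 75272
5  | Le Guin | 23387
6  | Tolkien | 20034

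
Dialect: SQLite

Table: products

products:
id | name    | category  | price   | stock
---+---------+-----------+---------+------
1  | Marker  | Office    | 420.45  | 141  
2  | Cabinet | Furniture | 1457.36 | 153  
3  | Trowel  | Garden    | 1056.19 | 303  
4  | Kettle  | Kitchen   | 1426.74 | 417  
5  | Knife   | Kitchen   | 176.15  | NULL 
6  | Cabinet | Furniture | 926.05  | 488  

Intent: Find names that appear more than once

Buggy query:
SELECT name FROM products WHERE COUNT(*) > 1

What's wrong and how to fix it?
Bug: WHERE can't reference COUNT(*); aggregates are computed after WHERE

Fix: Group first, then use HAVING for the count condition

Corrected query:
SELECT name FROM products GROUP BY name HAVING COUNT(*) > 1

Result:
name   
-------
Cabinet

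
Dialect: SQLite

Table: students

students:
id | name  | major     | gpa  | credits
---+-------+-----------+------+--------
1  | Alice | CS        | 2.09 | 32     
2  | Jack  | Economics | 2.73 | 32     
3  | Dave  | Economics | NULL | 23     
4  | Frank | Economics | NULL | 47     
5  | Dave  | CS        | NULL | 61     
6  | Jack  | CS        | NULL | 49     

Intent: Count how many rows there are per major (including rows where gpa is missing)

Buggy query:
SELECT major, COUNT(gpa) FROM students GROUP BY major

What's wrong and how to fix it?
Bug: COUNT(gpa) skips NULLs, so groups with missing gpa are undercounted

Fix: Replace COUNT(gpa) with COUNT(*)

Corrected query:
SELECT major, COUNT(*) FROM students GROUP BY major

Result:
major     | COUNT(*)
----------+---------
CS        | 3       
Economics | 3       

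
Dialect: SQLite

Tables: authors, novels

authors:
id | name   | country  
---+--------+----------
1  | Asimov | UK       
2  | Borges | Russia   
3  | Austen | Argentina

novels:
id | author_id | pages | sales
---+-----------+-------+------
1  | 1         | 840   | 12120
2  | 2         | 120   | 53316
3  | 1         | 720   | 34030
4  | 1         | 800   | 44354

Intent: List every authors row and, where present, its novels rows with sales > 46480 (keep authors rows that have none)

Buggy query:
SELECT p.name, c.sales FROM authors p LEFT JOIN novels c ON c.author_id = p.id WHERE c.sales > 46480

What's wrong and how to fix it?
Bug: Filtering c.sales in WHERE discards the NULL rows produced by LEFT JOIN, turning it into an inner join

Fix: Move the right-table condition into the ON clause so unmatched parents are kept

Corrected query:
SELECT p.name, c.sales FROM authors p LEFT JOIN novels c ON c.author_id = p.id AND c.sales > 46480

Result:
name   | sales
-------+------
Asimov | NULL 
Borges | 53316
Austen | NULL 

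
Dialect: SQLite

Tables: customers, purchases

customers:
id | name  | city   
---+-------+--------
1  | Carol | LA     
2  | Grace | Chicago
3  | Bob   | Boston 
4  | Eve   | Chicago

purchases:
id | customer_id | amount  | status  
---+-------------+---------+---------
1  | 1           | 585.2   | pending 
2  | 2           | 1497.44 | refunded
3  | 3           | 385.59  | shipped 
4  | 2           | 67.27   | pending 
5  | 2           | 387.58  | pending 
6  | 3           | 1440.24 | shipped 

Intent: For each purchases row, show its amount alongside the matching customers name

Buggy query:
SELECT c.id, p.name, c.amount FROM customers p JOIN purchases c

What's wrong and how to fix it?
Bug: JOIN with no ON clause produces a cartesian product; every purchases row pairs with every customers row

Fix: Add ON c.customer_id = p.id to the JOIN

Corrected query:
SELECT c.id, p.name, c.amount FROM customers p JOIN purchases c ON c.customer_id = p.id

Result:
id | name  | amount 
---+-------+--------
1  | Carol | 585.2  
2  | Grace | 1497.44
3  | Bob   | 385.59 
4  | Grace | 67.27  
5  | Grace | 387.58 
6  | Bob   | 1440.24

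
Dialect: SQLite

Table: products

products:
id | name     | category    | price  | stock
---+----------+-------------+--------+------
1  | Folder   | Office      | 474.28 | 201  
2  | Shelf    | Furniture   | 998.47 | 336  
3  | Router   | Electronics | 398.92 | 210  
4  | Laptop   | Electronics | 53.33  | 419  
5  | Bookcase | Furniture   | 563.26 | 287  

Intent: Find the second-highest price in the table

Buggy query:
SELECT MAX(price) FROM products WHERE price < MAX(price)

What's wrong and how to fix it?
Bug: MAX(price) on the right of the comparison is an aggregate-in-WHERE error

Fix: Put the inner MAX in a scalar subquery

Corrected query:
SELECT MAX(price) FROM products WHERE price < (SELECT MAX(price) FROM products)

Result:
MAX(price)
----------
563.26    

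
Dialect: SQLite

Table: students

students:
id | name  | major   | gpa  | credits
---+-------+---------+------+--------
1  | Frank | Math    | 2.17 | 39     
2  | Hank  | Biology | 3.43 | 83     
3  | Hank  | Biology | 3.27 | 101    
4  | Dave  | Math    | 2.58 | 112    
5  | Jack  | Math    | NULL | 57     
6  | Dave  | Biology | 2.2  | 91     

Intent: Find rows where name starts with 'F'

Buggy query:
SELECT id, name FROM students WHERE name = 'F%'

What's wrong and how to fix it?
Bug: Wildcards only work with LIKE; '=' treats '%' as a literal character

Fix: Replace '=' with LIKE so 'F%' is treated as a pattern

Corrected query:
SELECT id, name FROM students WHERE name LIKE 'F%'

Result:
id | name 
---+------
1  | Frank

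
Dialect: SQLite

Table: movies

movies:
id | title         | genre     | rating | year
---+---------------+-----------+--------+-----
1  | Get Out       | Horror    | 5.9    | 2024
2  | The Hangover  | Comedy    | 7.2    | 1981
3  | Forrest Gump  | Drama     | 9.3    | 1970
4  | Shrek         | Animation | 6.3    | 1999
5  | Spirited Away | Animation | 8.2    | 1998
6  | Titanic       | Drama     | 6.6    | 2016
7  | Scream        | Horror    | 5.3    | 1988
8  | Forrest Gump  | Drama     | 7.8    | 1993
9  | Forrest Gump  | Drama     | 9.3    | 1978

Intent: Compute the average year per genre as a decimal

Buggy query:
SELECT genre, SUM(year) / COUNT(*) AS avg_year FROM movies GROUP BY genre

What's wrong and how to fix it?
Bug: SUM(year) and COUNT(*) are both integers; the division truncates the fractional part

Fix: Multiply by 1.0 (or CAST to REAL) to force floating-point division

Corrected query:
SELECT genre, SUM(year) * 1.0 / COUNT(*) AS avg_year FROM movies GROUP BY genre

Result:
genre     | avg_year
----------+---------
Animation | 1998.5  
Comedy    | 1981    
Drama     | 1989.25 
Horror    | 2006    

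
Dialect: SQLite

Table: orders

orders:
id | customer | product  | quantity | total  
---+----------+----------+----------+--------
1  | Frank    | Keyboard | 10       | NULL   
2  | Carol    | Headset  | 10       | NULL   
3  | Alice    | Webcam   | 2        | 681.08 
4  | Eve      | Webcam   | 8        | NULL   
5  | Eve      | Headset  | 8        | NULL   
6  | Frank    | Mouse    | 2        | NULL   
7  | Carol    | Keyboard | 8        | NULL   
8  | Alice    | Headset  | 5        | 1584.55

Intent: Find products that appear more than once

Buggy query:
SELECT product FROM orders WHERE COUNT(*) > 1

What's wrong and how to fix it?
Bug: WHERE can't reference COUNT(*); aggregates are computed after WHERE

Fix: Group first, then use HAVING for the count condition

Corrected query:
SELECT product FROM orders GROUP BY product HAVING COUNT(*) > 1

Result:
product 
--------
Headset 
Keyboard
Webcam  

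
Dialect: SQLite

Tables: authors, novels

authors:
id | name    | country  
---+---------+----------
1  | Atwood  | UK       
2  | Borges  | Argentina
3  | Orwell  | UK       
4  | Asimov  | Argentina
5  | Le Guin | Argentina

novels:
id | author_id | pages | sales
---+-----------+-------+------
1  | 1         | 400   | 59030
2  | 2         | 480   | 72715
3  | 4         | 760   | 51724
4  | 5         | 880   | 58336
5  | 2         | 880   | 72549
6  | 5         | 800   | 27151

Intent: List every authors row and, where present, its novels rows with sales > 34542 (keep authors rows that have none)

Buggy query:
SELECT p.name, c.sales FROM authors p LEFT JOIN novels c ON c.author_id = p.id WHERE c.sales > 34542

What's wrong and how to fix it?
Bug: A WHERE condition on the right-hand table after LEFT JOIN drops unmatched parents

Fix: Put 'c.sales > 34542' in the JOIN's ON clause instead of WHERE

Corrected query:
SELECT p.name, c.sales FROM authors p LEFT JOIN novels c ON c.author_id = p.id AND c.sales > 34542

Result:
name    | sales
--------+------
Atwood  | 59030
Borges  | 72549
Borges  | 72715
Orwell  | NULL 
Asimov  | 51724
Le Guin | 58336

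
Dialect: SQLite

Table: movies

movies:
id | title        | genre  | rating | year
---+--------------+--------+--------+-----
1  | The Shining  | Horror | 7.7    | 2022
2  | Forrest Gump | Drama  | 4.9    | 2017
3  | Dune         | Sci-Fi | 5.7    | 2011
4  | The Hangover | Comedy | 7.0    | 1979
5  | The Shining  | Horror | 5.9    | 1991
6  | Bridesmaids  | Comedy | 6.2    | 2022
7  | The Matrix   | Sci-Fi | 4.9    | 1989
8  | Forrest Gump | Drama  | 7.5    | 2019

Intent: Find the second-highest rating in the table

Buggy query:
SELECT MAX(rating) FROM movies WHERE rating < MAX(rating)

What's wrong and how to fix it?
Bug: The inner MAX is an aggregate inside WHERE, which is not allowed

Fix: Put the inner MAX in a scalar subquery

Corrected query:
SELECT MAX(rating) FROM movies WHERE rating < (SELECT MAX(rating) FROM movies)

Result:
MAX(rating)
-----------
7.5        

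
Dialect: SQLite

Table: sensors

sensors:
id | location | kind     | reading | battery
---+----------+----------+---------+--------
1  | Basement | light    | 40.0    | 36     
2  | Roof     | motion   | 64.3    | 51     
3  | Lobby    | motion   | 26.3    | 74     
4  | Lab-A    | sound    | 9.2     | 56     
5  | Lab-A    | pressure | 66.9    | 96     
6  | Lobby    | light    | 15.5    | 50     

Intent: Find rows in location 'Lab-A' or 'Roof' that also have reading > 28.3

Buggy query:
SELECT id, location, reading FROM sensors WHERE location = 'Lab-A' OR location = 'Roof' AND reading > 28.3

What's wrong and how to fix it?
Bug: Without parentheses, AND is evaluated before OR, so the reading filter only applies to the 'Roof' branch

Fix: Add parentheses around the OR so the AND applies to both alternatives

Corrected query:
SELECT id, location, reading FROM sensors WHERE (location = 'Lab-A' OR location = 'Roof') AND reading > 28.3

Result:
id | location | reading
---+----------+--------
2  | Roof     | 64.3   
5  | Lab-A    | 66.9   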